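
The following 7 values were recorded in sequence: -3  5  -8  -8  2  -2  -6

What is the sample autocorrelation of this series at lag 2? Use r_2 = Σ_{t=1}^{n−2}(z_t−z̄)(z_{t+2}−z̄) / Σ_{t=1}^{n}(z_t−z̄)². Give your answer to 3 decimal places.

-0.566

Mean z̄ = (-3 + 5 − 8 − 8 + 2 − 2 − 6)/7 = -2.8571
Σ(z_t−z̄)(z_{t+2}−z̄) = (0.7347) + (-40.4082) + (-24.9796) + (-4.4082) + (-15.2653) = -84.3265
Denominator Σ(z_t−z̄)² = 148.8571
r_2 = -84.3265 / 148.8571 = -0.566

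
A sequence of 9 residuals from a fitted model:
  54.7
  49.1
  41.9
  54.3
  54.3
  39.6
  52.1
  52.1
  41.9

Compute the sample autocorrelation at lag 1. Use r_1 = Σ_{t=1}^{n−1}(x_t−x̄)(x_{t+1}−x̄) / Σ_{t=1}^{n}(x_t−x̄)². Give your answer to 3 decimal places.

Mean x̄ = (54.7 + 49.1 + 41.9 + 54.3 + 54.3 + 39.6 + 52.1 + 52.1 + 41.9)/9 = 48.8889
Numerator Σ_{t=1}^{8}(x_t−x̄)(x_{t+1}−x̄) = -101.0079
Denominator Σ(x_t−x̄)² = 296.9689
r_1 = -101.0079 / 296.9689 = -0.340

-0.340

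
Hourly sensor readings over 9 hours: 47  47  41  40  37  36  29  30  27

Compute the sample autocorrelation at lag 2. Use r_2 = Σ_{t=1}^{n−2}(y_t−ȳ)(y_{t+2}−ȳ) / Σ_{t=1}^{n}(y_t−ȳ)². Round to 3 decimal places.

Mean ȳ = (47 + 47 + 41 + 40 + 37 + 36 + 29 + 30 + 27)/9 = 37.1111
Numerator Σ_{t=1}^{7}(y_t−ȳ)(y_{t+2}−ȳ) = 154.1975
Denominator Σ(y_t−ȳ)² = 438.8889
r_2 = 154.1975 / 438.8889 = 0.351

0.351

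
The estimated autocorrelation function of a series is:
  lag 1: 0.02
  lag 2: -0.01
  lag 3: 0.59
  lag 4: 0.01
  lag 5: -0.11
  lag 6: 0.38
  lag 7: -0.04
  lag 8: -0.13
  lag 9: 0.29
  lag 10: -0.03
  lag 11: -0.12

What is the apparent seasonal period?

3

The largest autocorrelation is r_3 = 0.59, with weaker echoes at lags 6 (0.38) and 9 (0.29); the remaining lags stay at or below 0.02.
The dominant spike at lag 3 indicates a seasonal period of 3.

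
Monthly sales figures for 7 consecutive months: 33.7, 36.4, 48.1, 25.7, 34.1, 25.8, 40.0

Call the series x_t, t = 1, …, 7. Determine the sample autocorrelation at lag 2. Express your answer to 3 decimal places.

0.107

Mean x̄ = (33.7 + 36.4 + 48.1 + 25.7 + 34.1 + 25.8 + 40.0)/7 = 34.8286
Deviations from mean: -1.1286, 1.5714, 13.2714, -9.1286, -0.7286, -9.0286, 5.1714
Σ(x_t−x̄)(x_{t+2}−x̄) = (-14.9778) + (-14.3449) + (-9.6692) + (82.4180) + (-3.7678) = 39.6584
Denominator Σ(x_t−x̄)² = 371.9943
r_2 = 39.6584 / 371.9943 = 0.107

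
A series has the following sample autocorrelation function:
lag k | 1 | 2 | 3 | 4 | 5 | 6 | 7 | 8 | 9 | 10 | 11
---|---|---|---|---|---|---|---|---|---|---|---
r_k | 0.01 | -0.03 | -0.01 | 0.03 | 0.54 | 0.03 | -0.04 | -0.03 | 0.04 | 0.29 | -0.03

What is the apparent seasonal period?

5

The largest autocorrelation is r_5 = 0.54, with a weaker echo at lag 10 (0.29); the remaining lags stay at or below 0.04.
The dominant spike at lag 5 indicates a seasonal period of 5.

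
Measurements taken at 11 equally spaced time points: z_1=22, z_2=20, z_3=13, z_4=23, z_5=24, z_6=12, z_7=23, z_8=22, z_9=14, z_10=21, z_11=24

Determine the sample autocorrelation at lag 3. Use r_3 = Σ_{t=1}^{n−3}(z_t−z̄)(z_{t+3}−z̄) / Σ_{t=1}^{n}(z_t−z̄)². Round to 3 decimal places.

Mean z̄ = (22 + 20 + 13 + 23 + 24 + 12 + 23 + 22 + 14 + 21 + 24)/11 = 19.8182
Numerator Σ_{t=1}^{8}(z_t−z̄)(z_{t+3}−z̄) = 138.6281
Denominator Σ(z_t−z̄)² = 207.6364
r_3 = 138.6281 / 207.6364 = 0.668

0.668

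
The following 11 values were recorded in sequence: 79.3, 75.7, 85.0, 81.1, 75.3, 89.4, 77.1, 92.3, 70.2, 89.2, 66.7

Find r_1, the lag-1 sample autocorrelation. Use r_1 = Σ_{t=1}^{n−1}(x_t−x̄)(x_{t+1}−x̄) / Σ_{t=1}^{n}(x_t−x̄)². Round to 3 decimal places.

-0.684

Mean x̄ = (79.3 + 75.7 + 85.0 + 81.1 + 75.3 + 89.4 + 77.1 + 92.3 + 70.2 + 89.2 + 66.7)/11 = 80.1182
Numerator Σ_{t=1}^{10}(x_t−x̄)(x_{t+1}−x̄) = -460.1521
Denominator Σ(x_t−x̄)² = 672.7564
r_1 = -460.1521 / 672.7564 = -0.684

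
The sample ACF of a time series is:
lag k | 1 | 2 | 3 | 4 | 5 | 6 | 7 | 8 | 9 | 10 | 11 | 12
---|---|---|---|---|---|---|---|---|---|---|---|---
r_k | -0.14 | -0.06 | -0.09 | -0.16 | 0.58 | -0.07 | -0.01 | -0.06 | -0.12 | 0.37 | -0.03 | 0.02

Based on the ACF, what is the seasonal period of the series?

The largest autocorrelation is r_5 = 0.58, with a weaker echo at lag 10 (0.37); the remaining lags stay at or below 0.02.
The dominant spike at lag 5 indicates a seasonal period of 5.

5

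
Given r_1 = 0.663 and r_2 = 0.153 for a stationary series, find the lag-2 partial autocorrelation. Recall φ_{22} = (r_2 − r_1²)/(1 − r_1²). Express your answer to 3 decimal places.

φ_{22} = (r_2 − r_1²) / (1 − r_1²)
r_1² = (0.663)² = 0.439569
Numerator = 0.153 − 0.4396 = -0.2866; denominator = 1 − 0.4396 = 0.5604
φ_{22} = -0.2866 / 0.5604 = -0.511

-0.511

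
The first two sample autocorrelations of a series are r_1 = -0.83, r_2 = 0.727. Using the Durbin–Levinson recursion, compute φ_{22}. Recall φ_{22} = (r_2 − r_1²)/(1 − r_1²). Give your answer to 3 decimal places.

φ_{22} = (r_2 − r_1²) / (1 − r_1²)
r_1² = (-0.83)² = 0.6889
Numerator = 0.727 − 0.6889 = 0.0381; denominator = 1 − 0.6889 = 0.3111
φ_{22} = 0.0381 / 0.3111 = 0.122

0.122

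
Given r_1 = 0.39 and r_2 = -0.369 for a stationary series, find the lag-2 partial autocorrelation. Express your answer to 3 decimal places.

φ_{22} = (r_2 − r_1²) / (1 − r_1²)
r_1² = (0.39)² = 0.1521
Numerator = -0.369 − 0.1521 = -0.5211; denominator = 1 − 0.1521 = 0.8479
φ_{22} = -0.5211 / 0.8479 = -0.615

-0.615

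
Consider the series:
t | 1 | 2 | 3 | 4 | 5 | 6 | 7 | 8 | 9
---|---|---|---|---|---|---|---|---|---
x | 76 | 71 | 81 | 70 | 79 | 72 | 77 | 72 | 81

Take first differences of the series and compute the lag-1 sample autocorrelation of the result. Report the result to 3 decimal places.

-0.849

First differences Δx: -5, 10, -11, 9, -7, 5, -5, 9
Mean of differences = 0.6250
Numerator Σ(Δx_t−Δx̄)(Δx_{t+1}−Δx̄) = -428.0156
Denominator Σ(Δx_t−Δx̄)² = 503.8750
r_1(Δx) = -428.0156 / 503.8750 = -0.849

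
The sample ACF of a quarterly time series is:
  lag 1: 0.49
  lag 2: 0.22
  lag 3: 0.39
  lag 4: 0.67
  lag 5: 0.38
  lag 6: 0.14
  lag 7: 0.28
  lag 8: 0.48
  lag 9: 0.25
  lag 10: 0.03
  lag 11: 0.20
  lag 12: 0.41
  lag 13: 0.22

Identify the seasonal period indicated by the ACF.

4

The largest autocorrelation is r_4 = 0.67; the remaining lags stay at or below 0.49. The elevated value at lag 1 (0.49), dropping to 0.22 at lag 2, reflects decaying short-term dependence rather than seasonality.
The dominant spike at lag 4 indicates a seasonal period of 4.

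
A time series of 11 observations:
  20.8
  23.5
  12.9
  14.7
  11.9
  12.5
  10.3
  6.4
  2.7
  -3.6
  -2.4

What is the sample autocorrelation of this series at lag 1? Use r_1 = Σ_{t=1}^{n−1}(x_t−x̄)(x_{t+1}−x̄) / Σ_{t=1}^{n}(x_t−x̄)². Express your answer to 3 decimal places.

Mean x̄ = (20.8 + 23.5 + 12.9 + 14.7 + 11.9 + 12.5 + 10.3 + 6.4 + 2.7 − 3.6 − 2.4)/11 = 9.9727
Numerator Σ_{t=1}^{10}(x_t−x̄)(x_{t+1}−x̄) = 506.1647
Denominator Σ(x_t−x̄)² = 744.3018
r_1 = 506.1647 / 744.3018 = 0.680

0.680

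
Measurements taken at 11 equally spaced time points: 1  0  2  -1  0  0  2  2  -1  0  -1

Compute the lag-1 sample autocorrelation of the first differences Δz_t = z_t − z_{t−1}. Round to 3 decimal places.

First differences Δz: -1, 2, -3, 1, 0, 2, 0, -3, 1, -1
Mean of differences = -0.2000
Numerator Σ(Δz_t−Δz̄)(Δz_{t+1}−Δz̄) = -15.0400
Denominator Σ(Δz_t−Δz̄)² = 29.6000
r_1(Δz) = -15.0400 / 29.6000 = -0.508

-0.508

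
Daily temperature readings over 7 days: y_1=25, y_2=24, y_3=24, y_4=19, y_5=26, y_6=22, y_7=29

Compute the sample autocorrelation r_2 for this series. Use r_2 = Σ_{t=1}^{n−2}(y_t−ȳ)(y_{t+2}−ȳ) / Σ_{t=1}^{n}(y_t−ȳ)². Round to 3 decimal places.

0.346

Mean ȳ = (25 + 24 + 24 + 19 + 26 + 22 + 29)/7 = 24.1429
Σ(y_t−ȳ)(y_{t+2}−ȳ) = (-0.1224) + (0.7347) + (-0.2653) + (11.0204) + (9.0204) = 20.3878
Denominator Σ(y_t−ȳ)² = 58.8571
r_2 = 20.3878 / 58.8571 = 0.346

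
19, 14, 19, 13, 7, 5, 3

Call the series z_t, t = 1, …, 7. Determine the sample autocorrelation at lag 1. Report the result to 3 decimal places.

0.495

Mean z̄ = (19 + 14 + 19 + 13 + 7 + 5 + 3)/7 = 11.4286
Deviations from mean: 7.5714, 2.5714, 7.5714, 1.5714, -4.4286, -6.4286, -8.4286
Σ(z_t−z̄)(z_{t+1}−z̄) = (19.4694) + (19.4694) + (11.8980) + (-6.9592) + (28.4694) + (54.1837) = 126.5306
Denominator Σ(z_t−z̄)² = 255.7143
r_1 = 126.5306 / 255.7143 = 0.495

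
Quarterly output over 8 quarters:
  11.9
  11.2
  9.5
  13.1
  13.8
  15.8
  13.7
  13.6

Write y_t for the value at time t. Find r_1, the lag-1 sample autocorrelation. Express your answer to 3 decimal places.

Mean ȳ = (11.9 + 11.2 + 9.5 + 13.1 + 13.8 + 15.8 + 13.7 + 13.6)/8 = 12.8250
Deviations from mean: -0.9250, -1.6250, -3.3250, 0.2750, 0.9750, 2.9750, 0.8750, 0.7750
Numerator Σ_{t=1}^{7}(y_t−ȳ)(y_{t+1}−ȳ) = 12.4419
Denominator Σ(y_t−ȳ)² = 25.7950
r_1 = 12.4419 / 25.7950 = 0.482

0.482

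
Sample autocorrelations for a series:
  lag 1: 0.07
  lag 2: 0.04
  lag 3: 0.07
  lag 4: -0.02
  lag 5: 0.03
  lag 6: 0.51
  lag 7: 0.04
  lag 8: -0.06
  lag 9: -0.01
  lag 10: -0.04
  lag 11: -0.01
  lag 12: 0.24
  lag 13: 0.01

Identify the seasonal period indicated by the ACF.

6

The largest autocorrelation is r_6 = 0.51, with a weaker echo at lag 12 (0.24); the remaining lags stay at or below 0.07.
The dominant spike at lag 6 indicates a seasonal period of 6.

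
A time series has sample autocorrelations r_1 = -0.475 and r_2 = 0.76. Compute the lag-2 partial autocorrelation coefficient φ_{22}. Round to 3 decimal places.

0.690

φ_{22} = (r_2 − r_1²) / (1 − r_1²)
r_1² = (-0.475)² = 0.225625
Numerator = 0.76 − 0.2256 = 0.5344; denominator = 1 − 0.2256 = 0.7744
φ_{22} = 0.5344 / 0.7744 = 0.690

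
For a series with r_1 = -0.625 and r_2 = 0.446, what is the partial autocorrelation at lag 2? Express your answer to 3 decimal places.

φ_{22} = (r_2 − r_1²) / (1 − r_1²)
r_1² = (-0.625)² = 0.390625
Numerator = 0.446 − 0.3906 = 0.0554; denominator = 1 − 0.3906 = 0.6094
φ_{22} = 0.0554 / 0.6094 = 0.091

0.091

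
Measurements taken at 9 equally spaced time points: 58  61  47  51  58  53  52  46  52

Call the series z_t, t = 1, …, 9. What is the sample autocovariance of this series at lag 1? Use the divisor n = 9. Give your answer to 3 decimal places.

0.925

Mean z̄ = (58 + 61 + 47 + 51 + 58 + 53 + 52 + 46 + 52)/9 = 53.1111
Σ_{t=1}^{8}(z_t−z̄)(z_{t+1}−z̄) = 8.3210
γ_1 = 8.3210 / 9 = 0.925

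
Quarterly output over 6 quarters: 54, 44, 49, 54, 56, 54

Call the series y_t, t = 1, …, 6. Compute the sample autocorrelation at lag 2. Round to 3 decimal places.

-0.300

Mean ȳ = (54 + 44 + 49 + 54 + 56 + 54)/6 = 51.8333
Deviations from mean: 2.1667, -7.8333, -2.8333, 2.1667, 4.1667, 2.1667
Σ(y_t−ȳ)(y_{t+2}−ȳ) = (-6.1389) + (-16.9722) + (-11.8056) + (4.6944) = -30.2222
Denominator Σ(y_t−ȳ)² = 100.8333
r_2 = -30.2222 / 100.8333 = -0.300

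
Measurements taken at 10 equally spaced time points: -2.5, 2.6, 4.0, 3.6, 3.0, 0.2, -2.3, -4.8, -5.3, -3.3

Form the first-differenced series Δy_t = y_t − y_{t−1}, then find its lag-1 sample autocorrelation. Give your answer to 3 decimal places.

0.402

First differences Δy: 5.1, 1.4, -0.4, -0.6, -2.8, -2.5, -2.5, -0.5, 2.0
Mean of differences = -0.0889
Numerator Σ(Δy_t−Δȳ)(Δy_{t+1}−Δȳ) = 21.2899
Denominator Σ(Δy_t−Δȳ)² = 53.0089
r_1(Δy) = 21.2899 / 53.0089 = 0.402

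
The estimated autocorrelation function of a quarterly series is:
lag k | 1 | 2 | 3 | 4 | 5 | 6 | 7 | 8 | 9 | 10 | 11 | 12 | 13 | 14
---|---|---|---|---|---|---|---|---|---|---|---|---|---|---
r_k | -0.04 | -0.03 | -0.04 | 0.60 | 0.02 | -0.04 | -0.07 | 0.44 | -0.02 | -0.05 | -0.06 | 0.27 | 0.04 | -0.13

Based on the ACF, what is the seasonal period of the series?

The largest autocorrelation is r_4 = 0.60, with weaker echoes at lags 8 (0.44) and 12 (0.27); the remaining lags stay at or below 0.04.
The dominant spike at lag 4 indicates a seasonal period of 4.

4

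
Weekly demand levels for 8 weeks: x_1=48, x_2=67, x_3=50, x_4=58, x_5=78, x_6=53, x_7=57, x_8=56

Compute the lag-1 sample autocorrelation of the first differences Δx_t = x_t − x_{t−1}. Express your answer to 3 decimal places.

First differences Δx: 19, -17, 8, 20, -25, 4, -1
Mean of differences = 1.1429
Numerator Σ(Δx_t−Δx̄)(Δx_{t+1}−Δx̄) = -892.8776
Denominator Σ(Δx_t−Δx̄)² = 1746.8571
r_1(Δx) = -892.8776 / 1746.8571 = -0.511

-0.511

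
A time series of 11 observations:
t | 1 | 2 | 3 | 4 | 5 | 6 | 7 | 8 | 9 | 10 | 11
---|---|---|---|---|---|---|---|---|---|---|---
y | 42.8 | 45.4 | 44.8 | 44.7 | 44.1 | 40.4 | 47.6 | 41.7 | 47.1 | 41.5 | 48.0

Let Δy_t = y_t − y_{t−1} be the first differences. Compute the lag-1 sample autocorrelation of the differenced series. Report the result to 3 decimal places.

First differences Δy: 2.6, -0.6, -0.1, -0.6, -3.7, 7.2, -5.9, 5.4, -5.6, 6.5
Mean of differences = 0.5200
Numerator Σ(Δy_t−Δȳ)(Δy_{t+1}−Δȳ) = -165.0824
Denominator Σ(Δy_t−Δȳ)² = 207.8960
r_1(Δy) = -165.0824 / 207.8960 = -0.794

-0.794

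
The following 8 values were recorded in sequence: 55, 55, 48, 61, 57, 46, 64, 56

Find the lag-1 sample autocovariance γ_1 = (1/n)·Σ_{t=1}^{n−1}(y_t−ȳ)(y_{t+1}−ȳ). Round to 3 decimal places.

-15.039

Mean ȳ = (55 + 55 + 48 + 61 + 57 + 46 + 64 + 56)/8 = 55.2500
Deviations: -0.2500, -0.2500, -7.2500, 5.7500, 1.7500, -9.2500, 8.7500, 0.7500
Σ_{t=1}^{7}(y_t−ȳ)(y_{t+1}−ȳ) = -120.3125
γ_1 = -120.3125 / 8 = -15.039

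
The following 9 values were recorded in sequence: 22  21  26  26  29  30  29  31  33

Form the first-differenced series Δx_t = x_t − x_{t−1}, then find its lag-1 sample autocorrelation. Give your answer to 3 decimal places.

First differences Δx: -1, 5, 0, 3, 1, -1, 2, 2
Mean of differences = 1.3750
Numerator Σ(Δx_t−Δx̄)(Δx_{t+1}−Δx̄) = -16.6406
Denominator Σ(Δx_t−Δx̄)² = 29.8750
r_1(Δx) = -16.6406 / 29.8750 = -0.557

-0.557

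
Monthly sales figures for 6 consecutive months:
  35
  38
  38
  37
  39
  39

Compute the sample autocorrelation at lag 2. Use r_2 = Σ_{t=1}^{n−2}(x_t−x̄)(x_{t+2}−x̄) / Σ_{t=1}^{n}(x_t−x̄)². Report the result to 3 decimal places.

Mean x̄ = (35 + 38 + 38 + 37 + 39 + 39)/6 = 37.6667
Σ(x_t−x̄)(x_{t+2}−x̄) = (-0.8889) + (-0.2222) + (0.4444) + (-0.8889) = -1.5556
Denominator Σ(x_t−x̄)² = 11.3333
r_2 = -1.5556 / 11.3333 = -0.137

-0.137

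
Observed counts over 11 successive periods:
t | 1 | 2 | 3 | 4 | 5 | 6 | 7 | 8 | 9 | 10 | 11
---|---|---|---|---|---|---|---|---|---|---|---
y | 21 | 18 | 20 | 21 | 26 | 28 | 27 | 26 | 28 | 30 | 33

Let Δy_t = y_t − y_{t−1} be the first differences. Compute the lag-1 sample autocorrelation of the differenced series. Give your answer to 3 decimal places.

First differences Δy: -3, 2, 1, 5, 2, -1, -1, 2, 2, 3
Mean of differences = 1.2000
Numerator Σ(Δy_t−Δȳ)(Δy_{t+1}−Δȳ) = 2.1600
Denominator Σ(Δy_t−Δȳ)² = 47.6000
r_1(Δy) = 2.1600 / 47.6000 = 0.045

0.045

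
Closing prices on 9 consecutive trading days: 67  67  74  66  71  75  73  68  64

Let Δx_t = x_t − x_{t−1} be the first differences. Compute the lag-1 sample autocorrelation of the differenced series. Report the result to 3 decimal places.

-0.272

First differences Δx: 0, 7, -8, 5, 4, -2, -5, -4
Mean of differences = -0.3750
Numerator Σ(Δx_t−Δx̄)(Δx_{t+1}−Δx̄) = -53.7656
Denominator Σ(Δx_t−Δx̄)² = 197.8750
r_1(Δx) = -53.7656 / 197.8750 = -0.272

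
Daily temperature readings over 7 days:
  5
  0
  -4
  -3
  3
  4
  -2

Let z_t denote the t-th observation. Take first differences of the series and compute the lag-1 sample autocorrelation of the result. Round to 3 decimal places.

0.237

First differences Δz: -5, -4, 1, 6, 1, -6
Mean of differences = -1.1667
Numerator Σ(Δz_t−Δz̄)(Δz_{t+1}−Δz̄) = 25.3056
Denominator Σ(Δz_t−Δz̄)² = 106.8333
r_1(Δz) = 25.3056 / 106.8333 = 0.237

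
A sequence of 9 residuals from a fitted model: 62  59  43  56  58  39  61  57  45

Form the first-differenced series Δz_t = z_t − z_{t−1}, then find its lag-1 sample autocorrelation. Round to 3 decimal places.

First differences Δz: -3, -16, 13, 2, -19, 22, -4, -12
Mean of differences = -2.1250
Numerator Σ(Δz_t−Δz̄)(Δz_{t+1}−Δz̄) = -638.7656
Denominator Σ(Δz_t−Δz̄)² = 1406.8750
r_1(Δz) = -638.7656 / 1406.8750 = -0.454

-0.454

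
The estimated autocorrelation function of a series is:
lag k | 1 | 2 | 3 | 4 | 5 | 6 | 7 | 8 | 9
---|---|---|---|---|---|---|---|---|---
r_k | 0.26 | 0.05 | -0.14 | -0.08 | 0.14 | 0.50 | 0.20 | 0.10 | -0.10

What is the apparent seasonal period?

The largest autocorrelation is r_6 = 0.50; the remaining lags stay at or below 0.26. The elevated value at lag 1 (0.26), dropping to 0.05 at lag 2, reflects decaying short-term dependence rather than seasonality.
The dominant spike at lag 6 indicates a seasonal period of 6.

6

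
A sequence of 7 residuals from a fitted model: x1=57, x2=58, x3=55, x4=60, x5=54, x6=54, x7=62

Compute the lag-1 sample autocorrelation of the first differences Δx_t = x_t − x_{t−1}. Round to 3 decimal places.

First differences Δx: 1, -3, 5, -6, 0, 8
Mean of differences = 0.8333
Numerator Σ(Δx_t−Δx̄)(Δx_{t+1}−Δx̄) = -45.3611
Denominator Σ(Δx_t−Δx̄)² = 130.8333
r_1(Δx) = -45.3611 / 130.8333 = -0.347

-0.347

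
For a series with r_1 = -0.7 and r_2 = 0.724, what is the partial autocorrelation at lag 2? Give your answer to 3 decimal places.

φ_{22} = (r_2 − r_1²) / (1 − r_1²)
r_1² = (-0.7)² = 0.49
Numerator = 0.724 − 0.4900 = 0.2340; denominator = 1 − 0.4900 = 0.5100
φ_{22} = 0.2340 / 0.5100 = 0.459

0.459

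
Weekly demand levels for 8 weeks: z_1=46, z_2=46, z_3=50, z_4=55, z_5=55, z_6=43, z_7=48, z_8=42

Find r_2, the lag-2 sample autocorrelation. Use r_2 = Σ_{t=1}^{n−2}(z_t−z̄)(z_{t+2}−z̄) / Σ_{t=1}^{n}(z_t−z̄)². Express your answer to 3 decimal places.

-0.061

Mean z̄ = (46 + 46 + 50 + 55 + 55 + 43 + 48 + 42)/8 = 48.1250
Deviations from mean: -2.1250, -2.1250, 1.8750, 6.8750, 6.8750, -5.1250, -0.1250, -6.1250
Σ(z_t−z̄)(z_{t+2}−z̄) = (-3.9844) + (-14.6094) + (12.8906) + (-35.2344) + (-0.8594) + (31.3906) = -10.4063
Denominator Σ(z_t−z̄)² = 170.8750
r_2 = -10.4063 / 170.8750 = -0.061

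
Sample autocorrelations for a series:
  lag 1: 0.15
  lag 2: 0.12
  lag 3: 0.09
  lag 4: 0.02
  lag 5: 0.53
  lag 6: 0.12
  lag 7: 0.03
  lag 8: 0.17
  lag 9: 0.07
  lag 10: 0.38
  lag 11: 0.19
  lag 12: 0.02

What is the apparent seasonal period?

5

The largest autocorrelation is r_5 = 0.53, with a weaker echo at lag 10 (0.38); the remaining lags stay at or below 0.19.
The dominant spike at lag 5 indicates a seasonal period of 5.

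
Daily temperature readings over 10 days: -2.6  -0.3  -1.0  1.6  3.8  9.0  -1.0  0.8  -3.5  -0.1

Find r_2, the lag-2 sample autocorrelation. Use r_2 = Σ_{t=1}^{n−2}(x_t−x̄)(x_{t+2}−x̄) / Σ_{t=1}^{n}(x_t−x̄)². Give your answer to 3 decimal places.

0.085

Mean x̄ = (-2.6 − 0.3 − 1.0 + 1.6 + 3.8 + 9.0 − 1.0 + 0.8 − 3.5 − 0.1)/10 = 0.6700
Numerator Σ_{t=1}^{8}(x_t−x̄)(x_{t+2}−x̄) = 9.7982
Denominator Σ(x_t−x̄)² = 115.2610
r_2 = 9.7982 / 115.2610 = 0.085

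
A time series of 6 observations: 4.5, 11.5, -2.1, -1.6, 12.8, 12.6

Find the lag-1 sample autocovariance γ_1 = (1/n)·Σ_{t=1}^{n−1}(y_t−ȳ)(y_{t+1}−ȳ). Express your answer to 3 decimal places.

0.474

Mean ȳ = (4.5 + 11.5 − 2.1 − 1.6 + 12.8 + 12.6)/6 = 6.2833
Deviations: -1.7833, 5.2167, -8.3833, -7.8833, 6.5167, 6.3167
Σ_{t=1}^{5}(y_t−ȳ)(y_{t+1}−ȳ) = 2.8431
γ_1 = 2.8431 / 6 = 0.474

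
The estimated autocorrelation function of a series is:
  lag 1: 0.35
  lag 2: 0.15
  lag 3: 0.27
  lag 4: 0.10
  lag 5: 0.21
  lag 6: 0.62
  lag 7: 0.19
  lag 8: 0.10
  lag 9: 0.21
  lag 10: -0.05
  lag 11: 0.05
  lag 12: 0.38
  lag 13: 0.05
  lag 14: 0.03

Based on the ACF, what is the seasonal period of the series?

6

The largest autocorrelation is r_6 = 0.62, with a weaker echo at lag 12 (0.38); the remaining lags stay at or below 0.35. The elevated value at lag 1 (0.35), dropping to 0.15 at lag 2, reflects decaying short-term dependence rather than seasonality.
The dominant spike at lag 6 indicates a seasonal period of 6.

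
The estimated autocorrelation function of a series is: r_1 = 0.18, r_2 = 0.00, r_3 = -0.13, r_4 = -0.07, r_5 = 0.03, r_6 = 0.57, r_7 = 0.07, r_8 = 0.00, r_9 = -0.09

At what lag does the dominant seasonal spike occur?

The largest autocorrelation is r_6 = 0.57; the remaining lags stay at or below 0.18.
The dominant spike at lag 6 indicates a seasonal period of 6.

6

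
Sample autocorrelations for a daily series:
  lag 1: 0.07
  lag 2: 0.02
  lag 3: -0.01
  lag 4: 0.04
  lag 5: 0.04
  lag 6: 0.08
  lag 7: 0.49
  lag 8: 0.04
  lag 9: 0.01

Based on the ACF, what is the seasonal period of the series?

The largest autocorrelation is r_7 = 0.49; the remaining lags stay at or below 0.08.
The dominant spike at lag 7 indicates a seasonal period of 7.

7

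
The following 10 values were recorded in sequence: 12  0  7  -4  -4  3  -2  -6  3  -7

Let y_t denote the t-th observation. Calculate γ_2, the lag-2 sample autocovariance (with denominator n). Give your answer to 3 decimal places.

7.112

Mean ȳ = (12 + 0 + 7 − 4 − 4 + 3 − 2 − 6 + 3 − 7)/10 = 0.2000
Σ_{t=1}^{8}(y_t−ȳ)(y_{t+2}−ȳ) = 71.1200
γ_2 = 71.1200 / 10 = 7.112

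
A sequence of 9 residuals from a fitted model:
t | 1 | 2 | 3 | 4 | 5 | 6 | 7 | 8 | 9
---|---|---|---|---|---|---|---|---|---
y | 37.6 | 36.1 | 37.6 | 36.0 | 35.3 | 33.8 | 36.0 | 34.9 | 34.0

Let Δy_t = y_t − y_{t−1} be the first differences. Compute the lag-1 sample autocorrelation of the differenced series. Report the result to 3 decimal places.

-0.529

First differences Δy: -1.5, 1.5, -1.6, -0.7, -1.5, 2.2, -1.1, -0.9
Mean of differences = -0.4500
Numerator Σ(Δy_t−Δȳ)(Δy_{t+1}−Δȳ) = -7.9525
Denominator Σ(Δy_t−Δȳ)² = 15.0400
r_1(Δy) = -7.9525 / 15.0400 = -0.529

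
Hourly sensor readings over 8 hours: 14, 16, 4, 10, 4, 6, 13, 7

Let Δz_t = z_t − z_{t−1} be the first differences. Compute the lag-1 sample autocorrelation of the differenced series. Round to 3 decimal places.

First differences Δz: 2, -12, 6, -6, 2, 7, -6
Mean of differences = -1.0000
Numerator Σ(Δz_t−Δz̄)(Δz_{t+1}−Δz̄) = -176.0000
Denominator Σ(Δz_t−Δz̄)² = 302.0000
r_1(Δz) = -176.0000 / 302.0000 = -0.583

-0.583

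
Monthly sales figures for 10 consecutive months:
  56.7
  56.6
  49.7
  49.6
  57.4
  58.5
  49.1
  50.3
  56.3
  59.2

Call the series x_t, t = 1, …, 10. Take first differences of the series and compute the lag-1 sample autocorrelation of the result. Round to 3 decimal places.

0.050

First differences Δx: -0.1, -6.9, -0.1, 7.8, 1.1, -9.4, 1.2, 6.0, 2.9
Mean of differences = 0.2778
Numerator Σ(Δx_t−Δx̄)(Δx_{t+1}−Δx̄) = 12.1662
Denominator Σ(Δx_t−Δx̄)² = 243.1956
r_1(Δx) = 12.1662 / 243.1956 = 0.050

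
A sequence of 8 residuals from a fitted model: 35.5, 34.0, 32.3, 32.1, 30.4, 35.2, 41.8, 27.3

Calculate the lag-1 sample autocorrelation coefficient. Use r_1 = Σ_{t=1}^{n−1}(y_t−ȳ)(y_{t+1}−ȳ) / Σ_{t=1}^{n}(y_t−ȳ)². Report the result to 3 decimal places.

-0.287

Mean ȳ = (35.5 + 34.0 + 32.3 + 32.1 + 30.4 + 35.2 + 41.8 + 27.3)/8 = 33.5750
Deviations from mean: 1.9250, 0.4250, -1.2750, -1.4750, -3.1750, 1.6250, 8.2250, -6.2750
Numerator Σ_{t=1}^{7}(y_t−ȳ)(y_{t+1}−ȳ) = -36.5656
Denominator Σ(y_t−ȳ)² = 127.4350
r_1 = -36.5656 / 127.4350 = -0.287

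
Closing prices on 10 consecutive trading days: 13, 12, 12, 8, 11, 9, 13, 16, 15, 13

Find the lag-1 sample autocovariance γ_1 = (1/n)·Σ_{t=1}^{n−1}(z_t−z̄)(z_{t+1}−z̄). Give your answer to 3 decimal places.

Mean z̄ = (13 + 12 + 12 + 8 + 11 + 9 + 13 + 16 + 15 + 13)/10 = 12.2000
Σ_{t=1}^{9}(z_t−z̄)(z_{t+1}−z̄) = 22.9600
γ_1 = 22.9600 / 10 = 2.296

2.296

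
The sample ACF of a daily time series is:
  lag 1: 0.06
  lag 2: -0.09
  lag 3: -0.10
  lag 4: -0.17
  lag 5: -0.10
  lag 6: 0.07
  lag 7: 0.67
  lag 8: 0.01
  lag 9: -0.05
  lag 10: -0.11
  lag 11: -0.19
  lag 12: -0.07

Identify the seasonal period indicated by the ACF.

The largest autocorrelation is r_7 = 0.67; the remaining lags stay at or below 0.07.
The dominant spike at lag 7 indicates a seasonal period of 7.

7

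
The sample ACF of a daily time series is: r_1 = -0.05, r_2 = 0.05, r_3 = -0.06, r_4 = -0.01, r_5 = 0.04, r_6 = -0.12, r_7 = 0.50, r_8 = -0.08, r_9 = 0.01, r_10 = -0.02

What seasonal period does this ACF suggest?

7

The largest autocorrelation is r_7 = 0.50; the remaining lags stay at or below 0.05.
The dominant spike at lag 7 indicates a seasonal period of 7.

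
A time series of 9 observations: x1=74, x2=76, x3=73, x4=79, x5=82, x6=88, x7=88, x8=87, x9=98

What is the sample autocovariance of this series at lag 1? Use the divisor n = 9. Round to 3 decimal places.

30.575

Mean x̄ = (74 + 76 + 73 + 79 + 82 + 88 + 88 + 87 + 98)/9 = 82.7778
Σ_{t=1}^{8}(x_t−x̄)(x_{t+1}−x̄) = 275.1728
γ_1 = 275.1728 / 9 = 30.575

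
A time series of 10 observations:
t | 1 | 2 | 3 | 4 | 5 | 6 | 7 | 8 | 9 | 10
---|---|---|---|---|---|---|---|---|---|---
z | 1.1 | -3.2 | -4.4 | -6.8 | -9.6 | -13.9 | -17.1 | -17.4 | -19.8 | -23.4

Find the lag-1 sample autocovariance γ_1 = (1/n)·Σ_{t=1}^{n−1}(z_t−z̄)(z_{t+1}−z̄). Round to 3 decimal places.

39.548

Mean z̄ = (1.1 − 3.2 − 4.4 − 6.8 − 9.6 − 13.9 − 17.1 − 17.4 − 19.8 − 23.4)/10 = -11.4500
Σ_{t=1}^{9}(z_t−z̄)(z_{t+1}−z̄) = 395.4775
γ_1 = 395.4775 / 10 = 39.548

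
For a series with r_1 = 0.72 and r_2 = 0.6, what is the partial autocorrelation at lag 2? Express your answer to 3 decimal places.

φ_{22} = (r_2 − r_1²) / (1 − r_1²)
r_1² = (0.72)² = 0.5184
Numerator = 0.6 − 0.5184 = 0.0816; denominator = 1 − 0.5184 = 0.4816
φ_{22} = 0.0816 / 0.4816 = 0.169

0.169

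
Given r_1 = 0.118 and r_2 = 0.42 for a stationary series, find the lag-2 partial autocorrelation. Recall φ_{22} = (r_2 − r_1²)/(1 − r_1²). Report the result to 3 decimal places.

φ_{22} = (r_2 − r_1²) / (1 − r_1²)
r_1² = (0.118)² = 0.013924
Numerator = 0.42 − 0.0139 = 0.4061; denominator = 1 − 0.0139 = 0.9861
φ_{22} = 0.4061 / 0.9861 = 0.412

0.412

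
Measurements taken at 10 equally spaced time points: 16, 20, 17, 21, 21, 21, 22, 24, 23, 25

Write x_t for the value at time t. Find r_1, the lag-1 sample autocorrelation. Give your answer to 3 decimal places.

0.361

Mean x̄ = (16 + 20 + 17 + 21 + 21 + 21 + 22 + 24 + 23 + 25)/10 = 21.0000
Numerator Σ_{t=1}^{9}(x_t−x̄)(x_{t+1}−x̄) = 26.0000
Denominator Σ(x_t−x̄)² = 72.0000
r_1 = 26.0000 / 72.0000 = 0.361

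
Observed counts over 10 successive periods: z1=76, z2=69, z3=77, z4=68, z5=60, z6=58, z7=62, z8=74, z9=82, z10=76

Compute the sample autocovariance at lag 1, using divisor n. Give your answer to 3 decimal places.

Mean z̄ = (76 + 69 + 77 + 68 + 60 + 58 + 62 + 74 + 82 + 76)/10 = 70.2000
Σ_{t=1}^{9}(z_t−z̄)(z_{t+1}−z̄) = 298.9600
γ_1 = 298.9600 / 10 = 29.896

29.896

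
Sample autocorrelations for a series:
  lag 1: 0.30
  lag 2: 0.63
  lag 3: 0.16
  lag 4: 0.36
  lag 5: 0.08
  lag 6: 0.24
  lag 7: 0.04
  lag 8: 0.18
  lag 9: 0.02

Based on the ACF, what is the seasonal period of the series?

The largest autocorrelation is r_2 = 0.63, with a weaker echo at lag 4 (0.36); the remaining lags stay at or below 0.30.
The dominant spike at lag 2 indicates a seasonal period of 2.

2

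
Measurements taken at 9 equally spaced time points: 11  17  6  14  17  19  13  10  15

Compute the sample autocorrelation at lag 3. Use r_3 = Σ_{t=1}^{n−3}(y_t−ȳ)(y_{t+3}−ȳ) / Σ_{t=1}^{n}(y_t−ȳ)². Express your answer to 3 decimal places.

-0.265

Mean ȳ = (11 + 17 + 6 + 14 + 17 + 19 + 13 + 10 + 15)/9 = 13.5556
Σ(y_t−ȳ)(y_{t+3}−ȳ) = (-1.1358) + (11.8642) + (-41.1358) + (-0.2469) + (-12.2469) + (7.8642) = -35.0370
Denominator Σ(y_t−ȳ)² = 132.2222
r_3 = -35.0370 / 132.2222 = -0.265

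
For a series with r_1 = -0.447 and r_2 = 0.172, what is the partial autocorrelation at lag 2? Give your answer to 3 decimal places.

φ_{22} = (r_2 − r_1²) / (1 − r_1²)
r_1² = (-0.447)² = 0.199809
Numerator = 0.172 − 0.1998 = -0.0278; denominator = 1 − 0.1998 = 0.8002
φ_{22} = -0.0278 / 0.8002 = -0.035

-0.035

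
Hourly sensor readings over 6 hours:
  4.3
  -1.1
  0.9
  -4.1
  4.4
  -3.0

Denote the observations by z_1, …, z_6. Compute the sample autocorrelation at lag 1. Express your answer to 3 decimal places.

-0.623

Mean z̄ = (4.3 − 1.1 + 0.9 − 4.1 + 4.4 − 3.0)/6 = 0.2333
Σ(z_t−z̄)(z_{t+1}−z̄) = (-5.4222) + (-0.8889) + (-2.8889) + (-18.0556) + (-13.4722) = -40.7278
Denominator Σ(z_t−z̄)² = 65.3533
r_1 = -40.7278 / 65.3533 = -0.623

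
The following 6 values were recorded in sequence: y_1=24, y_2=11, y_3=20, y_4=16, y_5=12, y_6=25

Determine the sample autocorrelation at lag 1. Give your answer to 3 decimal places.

-0.506

Mean ȳ = (24 + 11 + 20 + 16 + 12 + 25)/6 = 18.0000
Σ(y_t−ȳ)(y_{t+1}−ȳ) = (-42.0000) + (-14.0000) + (-4.0000) + (12.0000) + (-42.0000) = -90.0000
Denominator Σ(y_t−ȳ)² = 178.0000
r_1 = -90.0000 / 178.0000 = -0.506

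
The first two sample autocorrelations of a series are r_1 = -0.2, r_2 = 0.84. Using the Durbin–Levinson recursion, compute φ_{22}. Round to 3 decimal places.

φ_{22} = (r_2 − r_1²) / (1 − r_1²)
r_1² = (-0.2)² = 0.04
Numerator = 0.84 − 0.0400 = 0.8000; denominator = 1 − 0.0400 = 0.9600
φ_{22} = 0.8000 / 0.9600 = 0.833

0.833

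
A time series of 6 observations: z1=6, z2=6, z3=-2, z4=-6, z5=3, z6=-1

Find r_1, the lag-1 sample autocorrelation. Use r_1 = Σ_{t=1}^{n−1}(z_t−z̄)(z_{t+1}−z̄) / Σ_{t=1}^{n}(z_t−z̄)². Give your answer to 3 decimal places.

Mean z̄ = (6 + 6 − 2 − 6 + 3 − 1)/6 = 1.0000
Deviations from mean: 5.0000, 5.0000, -3.0000, -7.0000, 2.0000, -2.0000
Numerator Σ_{t=1}^{5}(z_t−z̄)(z_{t+1}−z̄) = 13.0000
Denominator Σ(z_t−z̄)² = 116.0000
r_1 = 13.0000 / 116.0000 = 0.112

0.112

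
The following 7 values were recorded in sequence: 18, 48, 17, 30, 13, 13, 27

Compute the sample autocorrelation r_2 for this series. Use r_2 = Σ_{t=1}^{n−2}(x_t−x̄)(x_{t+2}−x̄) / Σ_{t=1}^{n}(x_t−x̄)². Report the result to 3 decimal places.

Mean x̄ = (18 + 48 + 17 + 30 + 13 + 13 + 27)/7 = 23.7143
Deviations from mean: -5.7143, 24.2857, -6.7143, 6.2857, -10.7143, -10.7143, 3.2857
Numerator Σ_{t=1}^{5}(x_t−x̄)(x_{t+2}−x̄) = 160.4082
Denominator Σ(x_t−x̄)² = 947.4286
r_2 = 160.4082 / 947.4286 = 0.169

0.169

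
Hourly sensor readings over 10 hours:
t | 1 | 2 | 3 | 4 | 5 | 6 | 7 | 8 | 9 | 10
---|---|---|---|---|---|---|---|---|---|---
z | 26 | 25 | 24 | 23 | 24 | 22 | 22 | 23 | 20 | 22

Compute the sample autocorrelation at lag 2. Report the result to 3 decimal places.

0.222

Mean z̄ = (26 + 25 + 24 + 23 + 24 + 22 + 22 + 23 + 20 + 22)/10 = 23.1000
Numerator Σ_{t=1}^{8}(z_t−z̄)(z_{t+2}−z̄) = 5.9800
Denominator Σ(z_t−z̄)² = 26.9000
r_2 = 5.9800 / 26.9000 = 0.222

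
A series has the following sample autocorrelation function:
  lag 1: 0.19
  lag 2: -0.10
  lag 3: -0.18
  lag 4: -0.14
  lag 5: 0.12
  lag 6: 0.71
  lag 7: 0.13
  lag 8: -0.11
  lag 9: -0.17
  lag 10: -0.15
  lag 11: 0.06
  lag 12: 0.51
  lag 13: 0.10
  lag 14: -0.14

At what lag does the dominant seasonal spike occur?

The largest autocorrelation is r_6 = 0.71, with a weaker echo at lag 12 (0.51); the remaining lags stay at or below 0.19.
The dominant spike at lag 6 indicates a seasonal period of 6.

6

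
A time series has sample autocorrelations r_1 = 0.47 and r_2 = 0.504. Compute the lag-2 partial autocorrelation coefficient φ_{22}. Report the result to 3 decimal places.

0.363

φ_{22} = (r_2 − r_1²) / (1 − r_1²)
r_1² = (0.47)² = 0.2209
Numerator = 0.504 − 0.2209 = 0.2831; denominator = 1 − 0.2209 = 0.7791
φ_{22} = 0.2831 / 0.7791 = 0.363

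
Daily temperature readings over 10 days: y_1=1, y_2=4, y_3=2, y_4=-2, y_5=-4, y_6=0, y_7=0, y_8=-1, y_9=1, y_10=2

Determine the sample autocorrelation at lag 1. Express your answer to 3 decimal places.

Mean ȳ = (1 + 4 + 2 − 2 − 4 + 0 + 0 − 1 + 1 + 2)/10 = 0.3000
Numerator Σ_{t=1}^{9}(y_t−ȳ)(y_{t+1}−ȳ) = 16.9100
Denominator Σ(y_t−ȳ)² = 46.1000
r_1 = 16.9100 / 46.1000 = 0.367

0.367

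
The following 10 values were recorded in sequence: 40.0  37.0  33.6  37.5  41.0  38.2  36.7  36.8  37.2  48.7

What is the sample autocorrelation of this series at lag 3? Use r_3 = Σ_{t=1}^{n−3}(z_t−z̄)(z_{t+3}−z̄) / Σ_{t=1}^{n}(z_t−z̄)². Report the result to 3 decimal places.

-0.164

Mean z̄ = (40.0 + 37.0 + 33.6 + 37.5 + 41.0 + 38.2 + 36.7 + 36.8 + 37.2 + 48.7)/10 = 38.6700
Numerator Σ_{t=1}^{7}(z_t−z̄)(z_{t+3}−z̄) = -24.1847
Denominator Σ(z_t−z̄)² = 147.4210
r_3 = -24.1847 / 147.4210 = -0.164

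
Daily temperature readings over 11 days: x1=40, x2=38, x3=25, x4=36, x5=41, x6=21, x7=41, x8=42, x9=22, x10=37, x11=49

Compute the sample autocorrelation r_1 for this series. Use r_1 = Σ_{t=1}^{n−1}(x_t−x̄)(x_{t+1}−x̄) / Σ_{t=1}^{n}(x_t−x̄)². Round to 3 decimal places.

Mean x̄ = (40 + 38 + 25 + 36 + 41 + 21 + 41 + 42 + 22 + 37 + 49)/11 = 35.6364
Numerator Σ_{t=1}^{10}(x_t−x̄)(x_{t+1}−x̄) = -226.7686
Denominator Σ(x_t−x̄)² = 816.5455
r_1 = -226.7686 / 816.5455 = -0.278

-0.278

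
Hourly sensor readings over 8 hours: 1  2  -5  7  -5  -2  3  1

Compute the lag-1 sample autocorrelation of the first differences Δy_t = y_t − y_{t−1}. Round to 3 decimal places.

First differences Δy: 1, -7, 12, -12, 3, 5, -2
Mean of differences = 0.0000
Numerator Σ(Δy_t−Δȳ)(Δy_{t+1}−Δȳ) = -266.0000
Denominator Σ(Δy_t−Δȳ)² = 376.0000
r_1(Δy) = -266.0000 / 376.0000 = -0.707

-0.707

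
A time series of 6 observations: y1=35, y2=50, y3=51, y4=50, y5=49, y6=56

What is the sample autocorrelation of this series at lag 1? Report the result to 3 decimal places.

-0.033

Mean ȳ = (35 + 50 + 51 + 50 + 49 + 56)/6 = 48.5000
Σ(y_t−ȳ)(y_{t+1}−ȳ) = (-20.2500) + (3.7500) + (3.7500) + (0.7500) + (3.7500) = -8.2500
Denominator Σ(y_t−ȳ)² = 249.5000
r_1 = -8.2500 / 249.5000 = -0.033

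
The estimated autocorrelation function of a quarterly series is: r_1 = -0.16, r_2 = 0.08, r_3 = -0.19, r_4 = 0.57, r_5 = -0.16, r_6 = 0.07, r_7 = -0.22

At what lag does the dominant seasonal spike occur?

4

The largest autocorrelation is r_4 = 0.57; the remaining lags stay at or below 0.08.
The dominant spike at lag 4 indicates a seasonal period of 4.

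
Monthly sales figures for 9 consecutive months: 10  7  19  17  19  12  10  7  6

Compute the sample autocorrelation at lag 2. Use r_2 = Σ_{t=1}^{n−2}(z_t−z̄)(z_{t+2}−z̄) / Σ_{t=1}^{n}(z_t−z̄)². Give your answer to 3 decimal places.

0.045

Mean z̄ = (10 + 7 + 19 + 17 + 19 + 12 + 10 + 7 + 6)/9 = 11.8889
Numerator Σ_{t=1}^{7}(z_t−z̄)(z_{t+2}−z̄) = 9.8642
Denominator Σ(z_t−z̄)² = 216.8889
r_2 = 9.8642 / 216.8889 = 0.045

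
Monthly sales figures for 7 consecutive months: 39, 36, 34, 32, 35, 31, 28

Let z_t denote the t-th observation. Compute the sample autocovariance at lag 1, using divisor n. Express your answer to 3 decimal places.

3.137

Mean z̄ = (39 + 36 + 34 + 32 + 35 + 31 + 28)/7 = 33.5714
Σ_{t=1}^{6}(z_t−z̄)(z_{t+1}−z̄) = 21.9592
γ_1 = 21.9592 / 7 = 3.137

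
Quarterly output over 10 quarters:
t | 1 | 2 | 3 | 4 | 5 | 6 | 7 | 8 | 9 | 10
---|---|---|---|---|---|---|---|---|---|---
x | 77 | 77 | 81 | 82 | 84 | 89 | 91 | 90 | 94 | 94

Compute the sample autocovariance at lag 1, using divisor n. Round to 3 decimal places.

27.899

Mean x̄ = (77 + 77 + 81 + 82 + 84 + 89 + 91 + 90 + 94 + 94)/10 = 85.9000
Σ_{t=1}^{9}(x_t−x̄)(x_{t+1}−x̄) = 278.9900
γ_1 = 278.9900 / 10 = 27.899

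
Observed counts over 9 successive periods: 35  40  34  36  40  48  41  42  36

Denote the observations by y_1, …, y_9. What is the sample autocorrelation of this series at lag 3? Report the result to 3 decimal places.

Mean ȳ = (35 + 40 + 34 + 36 + 40 + 48 + 41 + 42 + 36)/9 = 39.1111
Σ(y_t−ȳ)(y_{t+3}−ȳ) = (12.7901) + (0.7901) + (-45.4321) + (-5.8765) + (2.5679) + (-27.6543) = -62.8148
Denominator Σ(y_t−ȳ)² = 154.8889
r_3 = -62.8148 / 154.8889 = -0.406

-0.406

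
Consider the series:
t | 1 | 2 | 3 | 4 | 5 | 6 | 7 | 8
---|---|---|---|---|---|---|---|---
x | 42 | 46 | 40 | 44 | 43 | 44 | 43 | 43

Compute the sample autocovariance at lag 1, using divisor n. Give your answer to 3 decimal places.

Mean x̄ = (42 + 46 + 40 + 44 + 43 + 44 + 43 + 43)/8 = 43.1250
Σ_{t=1}^{7}(x_t−x̄)(x_{t+1}−x̄) = -15.2656
γ_1 = -15.2656 / 8 = -1.908

-1.908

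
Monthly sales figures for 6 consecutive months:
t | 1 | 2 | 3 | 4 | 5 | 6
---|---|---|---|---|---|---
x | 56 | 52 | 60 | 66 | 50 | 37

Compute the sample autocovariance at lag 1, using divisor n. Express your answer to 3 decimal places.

13.625

Mean x̄ = (56 + 52 + 60 + 66 + 50 + 37)/6 = 53.5000
Σ_{t=1}^{5}(x_t−x̄)(x_{t+1}−x̄) = 81.7500
γ_1 = 81.7500 / 6 = 13.625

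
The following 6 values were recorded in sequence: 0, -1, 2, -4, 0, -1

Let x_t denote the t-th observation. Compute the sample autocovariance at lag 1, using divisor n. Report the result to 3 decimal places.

-2.074

Mean x̄ = (0 − 1 + 2 − 4 + 0 − 1)/6 = -0.6667
Σ_{t=1}^{5}(x_t−x̄)(x_{t+1}−x̄) = -12.4444
γ_1 = -12.4444 / 6 = -2.074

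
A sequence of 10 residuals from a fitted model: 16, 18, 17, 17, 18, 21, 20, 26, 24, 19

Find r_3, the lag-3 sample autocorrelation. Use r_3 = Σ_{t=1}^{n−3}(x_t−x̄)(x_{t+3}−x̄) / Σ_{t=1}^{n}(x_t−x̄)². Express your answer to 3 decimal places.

Mean x̄ = (16 + 18 + 17 + 17 + 18 + 21 + 20 + 26 + 24 + 19)/10 = 19.6000
Σ(x_t−x̄)(x_{t+3}−x̄) = (9.3600) + (2.5600) + (-3.6400) + (-1.0400) + (-10.2400) + (6.1600) + (-0.2400) = 2.9200
Denominator Σ(x_t−x̄)² = 94.4000
r_3 = 2.9200 / 94.4000 = 0.031

0.031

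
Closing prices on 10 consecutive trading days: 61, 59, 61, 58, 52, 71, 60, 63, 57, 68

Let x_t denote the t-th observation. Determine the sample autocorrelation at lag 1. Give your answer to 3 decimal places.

-0.420

Mean x̄ = (61 + 59 + 61 + 58 + 52 + 71 + 60 + 63 + 57 + 68)/10 = 61.0000
Numerator Σ_{t=1}^{9}(x_t−x̄)(x_{t+1}−x̄) = -111.0000
Denominator Σ(x_t−x̄)² = 264.0000
r_1 = -111.0000 / 264.0000 = -0.420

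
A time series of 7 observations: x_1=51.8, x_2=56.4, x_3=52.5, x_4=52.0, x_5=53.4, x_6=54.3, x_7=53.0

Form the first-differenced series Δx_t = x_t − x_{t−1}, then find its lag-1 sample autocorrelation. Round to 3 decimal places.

-0.397

First differences Δx: 4.6, -3.9, -0.5, 1.4, 0.9, -1.3
Mean of differences = 0.2000
Numerator Σ(Δx_t−Δx̄)(Δx_{t+1}−Δx̄) = -16.2200
Denominator Σ(Δx_t−Δx̄)² = 40.8400
r_1(Δx) = -16.2200 / 40.8400 = -0.397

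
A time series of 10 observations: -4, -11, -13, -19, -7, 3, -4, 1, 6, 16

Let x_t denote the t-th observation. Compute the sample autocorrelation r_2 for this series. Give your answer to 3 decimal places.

0.185

Mean x̄ = (-4 − 11 − 13 − 19 − 7 + 3 − 4 + 1 + 6 + 16)/10 = -3.2000
Numerator Σ_{t=1}^{8}(x_t−x̄)(x_{t+2}−x̄) = 172.7200
Denominator Σ(x_t−x̄)² = 931.6000
r_2 = 172.7200 / 931.6000 = 0.185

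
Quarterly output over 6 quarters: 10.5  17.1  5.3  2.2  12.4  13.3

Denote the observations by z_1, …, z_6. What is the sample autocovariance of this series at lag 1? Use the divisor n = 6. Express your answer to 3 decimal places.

Mean z̄ = (10.5 + 17.1 + 5.3 + 2.2 + 12.4 + 13.3)/6 = 10.1333
Σ_{t=1}^{5}(z_t−z̄)(z_{t+1}−z̄) = -3.5778
γ_1 = -3.5778 / 6 = -0.596

-0.596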